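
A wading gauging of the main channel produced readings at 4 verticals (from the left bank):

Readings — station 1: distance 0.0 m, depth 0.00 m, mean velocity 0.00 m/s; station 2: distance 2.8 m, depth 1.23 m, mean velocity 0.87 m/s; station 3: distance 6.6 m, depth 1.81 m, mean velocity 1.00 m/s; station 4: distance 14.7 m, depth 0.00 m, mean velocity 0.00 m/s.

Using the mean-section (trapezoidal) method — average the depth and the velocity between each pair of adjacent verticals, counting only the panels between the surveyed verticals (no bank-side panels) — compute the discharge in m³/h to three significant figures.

Panel 1-2: Δb = 2.8 m, d̄ = (0.00+1.23)/2 = 0.615, v̄ = (0.00+0.87)/2 = 0.435 → q = 2.8×0.615×0.435 = 0.7491 m³/s
Panel 2-3: Δb = 3.8 m, d̄ = (1.23+1.81)/2 = 1.52, v̄ = (0.87+1.00)/2 = 0.935 → q = 3.8×1.52×0.935 = 5.401 m³/s
Panel 3-4: Δb = 8.1 m, d̄ = (1.81+0.00)/2 = 0.905, v̄ = (1.00+0.00)/2 = 0.5 → q = 8.1×0.905×0.5 = 3.665 m³/s
Q = Σ q = 9.815 m³/s
= 9.815 × 3600 = 35330 m³/h

35300 m³/h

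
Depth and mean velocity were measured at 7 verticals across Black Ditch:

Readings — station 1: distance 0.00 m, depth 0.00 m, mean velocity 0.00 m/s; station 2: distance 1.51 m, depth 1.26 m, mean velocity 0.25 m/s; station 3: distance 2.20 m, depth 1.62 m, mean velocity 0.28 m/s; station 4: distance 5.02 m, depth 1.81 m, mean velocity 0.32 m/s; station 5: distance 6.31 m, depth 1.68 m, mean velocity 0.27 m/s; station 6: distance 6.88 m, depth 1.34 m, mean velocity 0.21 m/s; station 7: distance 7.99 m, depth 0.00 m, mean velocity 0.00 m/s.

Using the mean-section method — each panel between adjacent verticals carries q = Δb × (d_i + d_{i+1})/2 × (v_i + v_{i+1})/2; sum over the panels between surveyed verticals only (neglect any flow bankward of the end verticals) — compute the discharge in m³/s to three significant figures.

Panel 1-2: Δb = 1.51 m, d̄ = (0.00+1.26)/2 = 0.63, v̄ = (0.00+0.25)/2 = 0.125 → q = 1.51×0.63×0.125 = 0.1189 m³/s
Panel 2-3: Δb = 0.69 m, d̄ = (1.26+1.62)/2 = 1.44, v̄ = (0.25+0.28)/2 = 0.265 → q = 0.69×1.44×0.265 = 0.2633 m³/s
Panel 3-4: Δb = 2.82 m, d̄ = (1.62+1.81)/2 = 1.715, v̄ = (0.28+0.32)/2 = 0.3 → q = 2.82×1.715×0.3 = 1.451 m³/s
Panel 4-5: Δb = 1.29 m, d̄ = (1.81+1.68)/2 = 1.745, v̄ = (0.32+0.27)/2 = 0.295 → q = 1.29×1.745×0.295 = 0.6641 m³/s
Panel 5-6: Δb = 0.57 m, d̄ = (1.68+1.34)/2 = 1.51, v̄ = (0.27+0.21)/2 = 0.24 → q = 0.57×1.51×0.24 = 0.2066 m³/s
Panel 6-7: Δb = 1.11 m, d̄ = (1.34+0.00)/2 = 0.67, v̄ = (0.21+0.00)/2 = 0.105 → q = 1.11×0.67×0.105 = 0.07809 m³/s
Q = Σ q = 2.782 m³/s

2.78 m³/s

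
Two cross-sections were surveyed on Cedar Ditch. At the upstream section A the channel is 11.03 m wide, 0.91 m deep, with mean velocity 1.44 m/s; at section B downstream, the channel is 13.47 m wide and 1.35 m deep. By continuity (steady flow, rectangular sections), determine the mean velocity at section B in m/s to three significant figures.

0.795 m/s

Q = A₁V₁ = (11.03×0.91) × 1.44 = 14.45 m³/s
A₂ = 13.47 × 1.35 = 18.18 m²
V₂ = Q/A₂ = 14.45/18.18 = 0.7948 m/s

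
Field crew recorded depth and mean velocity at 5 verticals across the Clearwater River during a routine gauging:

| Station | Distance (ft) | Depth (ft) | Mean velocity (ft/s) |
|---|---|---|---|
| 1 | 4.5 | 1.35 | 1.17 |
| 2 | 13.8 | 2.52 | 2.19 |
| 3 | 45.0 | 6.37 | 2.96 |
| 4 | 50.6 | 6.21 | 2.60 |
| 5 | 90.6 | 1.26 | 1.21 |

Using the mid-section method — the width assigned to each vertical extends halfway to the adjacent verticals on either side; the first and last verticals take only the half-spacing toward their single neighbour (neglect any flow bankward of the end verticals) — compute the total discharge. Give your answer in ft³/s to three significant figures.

865 ft³/s

w_1 = (13.8 − 4.5)/2 = 4.65 ft; q_1 = 1.17 × 1.35 × 4.65 = 7.345 ft³/s
w_2 = (45.0 − 4.5)/2 = 20.25 ft; q_2 = 2.19 × 2.52 × 20.25 = 111.8 ft³/s
w_3 = (50.6 − 13.8)/2 = 18.4 ft; q_3 = 2.96 × 6.37 × 18.4 = 346.9 ft³/s
w_4 = (90.6 − 45.0)/2 = 22.8 ft; q_4 = 2.60 × 6.21 × 22.8 = 368.1 ft³/s
w_5 = (90.6 − 50.6)/2 = 20 ft; q_5 = 1.21 × 1.26 × 20 = 30.49 ft³/s
Q = Σ qᵢ = 864.7 ft³/s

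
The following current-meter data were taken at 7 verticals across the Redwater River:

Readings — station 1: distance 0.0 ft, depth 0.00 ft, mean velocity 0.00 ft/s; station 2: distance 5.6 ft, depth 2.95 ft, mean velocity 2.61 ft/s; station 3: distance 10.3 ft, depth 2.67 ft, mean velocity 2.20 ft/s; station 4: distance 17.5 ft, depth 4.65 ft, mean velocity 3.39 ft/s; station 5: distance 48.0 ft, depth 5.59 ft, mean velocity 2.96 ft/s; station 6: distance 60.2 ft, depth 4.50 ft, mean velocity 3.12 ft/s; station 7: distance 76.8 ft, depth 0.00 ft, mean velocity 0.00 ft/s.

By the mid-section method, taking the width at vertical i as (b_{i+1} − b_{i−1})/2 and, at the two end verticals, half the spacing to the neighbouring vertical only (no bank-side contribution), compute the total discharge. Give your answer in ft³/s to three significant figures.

w_2 = (10.3 − 0.0)/2 = 5.15 ft; q_2 = 2.61 × 2.95 × 5.15 = 39.65 ft³/s
w_3 = (17.5 − 5.6)/2 = 5.95 ft; q_3 = 2.20 × 2.67 × 5.95 = 34.95 ft³/s
w_4 = (48.0 − 10.3)/2 = 18.85 ft; q_4 = 3.39 × 4.65 × 18.85 = 297.1 ft³/s
w_5 = (60.2 − 17.5)/2 = 21.35 ft; q_5 = 2.96 × 5.59 × 21.35 = 353.3 ft³/s
w_6 = (76.8 − 48.0)/2 = 14.4 ft; q_6 = 3.12 × 4.50 × 14.4 = 202.2 ft³/s
Stations 1, 7 contribute zero (depth or velocity is 0).
Q = Σ qᵢ = 927.2 ft³/s

927 ft³/s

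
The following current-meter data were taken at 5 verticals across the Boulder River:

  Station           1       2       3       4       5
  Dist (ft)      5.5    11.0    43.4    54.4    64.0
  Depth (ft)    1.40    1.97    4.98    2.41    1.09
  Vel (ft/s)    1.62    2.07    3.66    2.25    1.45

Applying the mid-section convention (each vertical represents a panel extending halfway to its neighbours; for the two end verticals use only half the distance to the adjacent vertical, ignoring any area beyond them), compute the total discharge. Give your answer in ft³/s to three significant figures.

w_1 = (11.0 − 5.5)/2 = 2.75 ft; q_1 = 1.62 × 1.40 × 2.75 = 6.237 ft³/s
w_2 = (43.4 − 5.5)/2 = 18.95 ft; q_2 = 2.07 × 1.97 × 18.95 = 77.28 ft³/s
w_3 = (54.4 − 11.0)/2 = 21.7 ft; q_3 = 3.66 × 4.98 × 21.7 = 395.5 ft³/s
w_4 = (64.0 − 43.4)/2 = 10.3 ft; q_4 = 2.25 × 2.41 × 10.3 = 55.85 ft³/s
w_5 = (64.0 − 54.4)/2 = 4.8 ft; q_5 = 1.45 × 1.09 × 4.8 = 7.586 ft³/s
Q = Σ qᵢ = 542.5 ft³/s

542 ft³/s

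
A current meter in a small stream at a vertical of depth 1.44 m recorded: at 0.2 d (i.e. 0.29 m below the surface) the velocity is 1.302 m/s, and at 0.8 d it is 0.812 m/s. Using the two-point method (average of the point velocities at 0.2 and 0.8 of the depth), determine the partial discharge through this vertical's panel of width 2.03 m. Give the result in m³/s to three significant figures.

v̄ = (1.302 + 0.812) / 2 = 1.057 m/s
q = v̄ × d × w = 1.057 × 1.44 × 2.03 = 3.090 m³/s

3.09 m³/s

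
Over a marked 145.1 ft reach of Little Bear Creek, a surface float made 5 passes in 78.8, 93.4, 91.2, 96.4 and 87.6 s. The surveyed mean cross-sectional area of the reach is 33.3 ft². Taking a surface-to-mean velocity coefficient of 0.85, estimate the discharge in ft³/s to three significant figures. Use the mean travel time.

t̄ = (78.8 + 93.4 + 91.2 + 96.4 + 87.6) / 5 = 89.48 s
v_surface = L / t̄ = 145.1 / 89.48 = 1.622 ft/s
v_mean = 0.85 × 1.622 = 1.378 ft/s
Q = A × v_mean = 33.3 × 1.378 = 45.90 ft³/s

45.9 ft³/s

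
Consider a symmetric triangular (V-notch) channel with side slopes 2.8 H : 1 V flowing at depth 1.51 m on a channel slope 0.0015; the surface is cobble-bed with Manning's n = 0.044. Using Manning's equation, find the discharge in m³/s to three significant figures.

4.48 m³/s

A = z·y² = 2.8×1.51² = 6.384 m²
P = 2y√(1+z²) = 2×1.51×√(1+2.8²) = 8.979 m
R = A/P = 6.384/8.979 = 0.7110 m
Q = (1/n)·A·R^(2/3)·S^(1/2) = (1/0.044) × 6.384 × 0.7110^(2/3) × 0.0015^(1/2) = 4.477 m³/s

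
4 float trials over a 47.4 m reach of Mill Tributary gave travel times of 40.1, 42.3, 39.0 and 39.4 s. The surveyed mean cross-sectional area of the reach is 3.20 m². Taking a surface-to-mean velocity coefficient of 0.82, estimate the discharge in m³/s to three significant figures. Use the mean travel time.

3.09 m³/s

t̄ = (40.1 + 42.3 + 39.0 + 39.4) / 4 = 40.2 s
v_surface = L / t̄ = 47.4 / 40.2 = 1.179 m/s
v_mean = 0.82 × 1.179 = 0.9669 m/s
Q = A × v_mean = 3.20 × 0.9669 = 3.094 m³/s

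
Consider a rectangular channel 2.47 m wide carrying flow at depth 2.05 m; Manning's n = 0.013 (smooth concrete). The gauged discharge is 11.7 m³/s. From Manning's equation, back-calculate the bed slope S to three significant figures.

0.00128

A = b·y = 2.47 × 2.05 = 5.064 m²
P = b + 2y = 2.47 + 2×2.05 = 6.570 m
R = A/P = 5.064/6.570 = 0.7707 m
S = (Q·n / (1·A·R^(2/3)))² = (11.7×0.013 / (1×5.064×0.8406))² = 0.001277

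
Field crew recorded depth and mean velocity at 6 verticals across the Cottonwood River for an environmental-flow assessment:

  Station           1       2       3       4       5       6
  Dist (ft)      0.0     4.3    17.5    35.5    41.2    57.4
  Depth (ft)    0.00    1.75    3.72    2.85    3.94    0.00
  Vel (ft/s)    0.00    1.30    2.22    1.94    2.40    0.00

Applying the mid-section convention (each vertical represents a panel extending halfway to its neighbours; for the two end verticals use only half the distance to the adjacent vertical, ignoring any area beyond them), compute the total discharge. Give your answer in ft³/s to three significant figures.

w_2 = (17.5 − 0.0)/2 = 8.75 ft; q_2 = 1.30 × 1.75 × 8.75 = 19.91 ft³/s
w_3 = (35.5 − 4.3)/2 = 15.6 ft; q_3 = 2.22 × 3.72 × 15.6 = 128.8 ft³/s
w_4 = (41.2 − 17.5)/2 = 11.85 ft; q_4 = 1.94 × 2.85 × 11.85 = 65.52 ft³/s
w_5 = (57.4 − 35.5)/2 = 10.95 ft; q_5 = 2.40 × 3.94 × 10.95 = 103.5 ft³/s
Stations 1, 6 contribute zero (depth or velocity is 0).
Q = Σ qᵢ = 317.8 ft³/s

318 ft³/s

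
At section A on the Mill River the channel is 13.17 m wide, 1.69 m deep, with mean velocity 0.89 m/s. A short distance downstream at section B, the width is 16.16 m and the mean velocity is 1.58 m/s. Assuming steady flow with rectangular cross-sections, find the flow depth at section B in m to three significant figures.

0.776 m

Q = A₁V₁ = (13.17×1.69) × 0.89 = 19.81 m³/s
d₂ = Q/(b₂ V₂) = 19.81/(16.16×1.58) = 0.7758 m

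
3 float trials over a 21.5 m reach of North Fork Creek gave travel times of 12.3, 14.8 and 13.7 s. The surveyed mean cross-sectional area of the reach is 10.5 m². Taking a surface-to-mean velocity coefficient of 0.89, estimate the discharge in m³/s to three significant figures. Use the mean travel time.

14.8 m³/s

t̄ = (12.3 + 14.8 + 13.7) / 3 = 13.6 s
v_surface = L / t̄ = 21.5 / 13.6 = 1.581 m/s
v_mean = 0.89 × 1.581 = 1.407 m/s
Q = A × v_mean = 10.5 × 1.407 = 14.77 m³/s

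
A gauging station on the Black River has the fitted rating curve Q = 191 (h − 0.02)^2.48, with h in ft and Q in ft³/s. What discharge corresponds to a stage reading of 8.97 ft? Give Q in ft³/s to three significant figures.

43800 ft³/s

Q = 191 × (8.97 − 0.02)^2.48 = 191 × 8.95^2.48 = 43810 ft³/s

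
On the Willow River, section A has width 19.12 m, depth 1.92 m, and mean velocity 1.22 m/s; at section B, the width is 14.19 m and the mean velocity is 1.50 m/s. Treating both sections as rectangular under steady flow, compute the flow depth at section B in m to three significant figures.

Q = A₁V₁ = (19.12×1.92) × 1.22 = 44.79 m³/s
d₂ = Q/(b₂ V₂) = 44.79/(14.19×1.50) = 2.104 m

2.10 m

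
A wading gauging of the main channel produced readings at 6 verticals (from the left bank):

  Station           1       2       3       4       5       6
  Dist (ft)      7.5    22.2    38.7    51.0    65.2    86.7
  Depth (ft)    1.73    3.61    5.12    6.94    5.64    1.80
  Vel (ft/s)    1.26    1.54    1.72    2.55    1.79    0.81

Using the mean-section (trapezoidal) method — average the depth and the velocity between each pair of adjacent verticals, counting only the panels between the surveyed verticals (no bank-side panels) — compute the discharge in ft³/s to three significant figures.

Panel 1-2: Δb = 14.7 ft, d̄ = (1.73+3.61)/2 = 2.67, v̄ = (1.26+1.54)/2 = 1.4 → q = 14.7×2.67×1.4 = 54.95 ft³/s
Panel 2-3: Δb = 16.5 ft, d̄ = (3.61+5.12)/2 = 4.365, v̄ = (1.54+1.72)/2 = 1.63 → q = 16.5×4.365×1.63 = 117.4 ft³/s
Panel 3-4: Δb = 12.3 ft, d̄ = (5.12+6.94)/2 = 6.03, v̄ = (1.72+2.55)/2 = 2.135 → q = 12.3×6.03×2.135 = 158.4 ft³/s
Panel 4-5: Δb = 14.2 ft, d̄ = (6.94+5.64)/2 = 6.29, v̄ = (2.55+1.79)/2 = 2.17 → q = 14.2×6.29×2.17 = 193.8 ft³/s
Panel 5-6: Δb = 21.5 ft, d̄ = (5.64+1.80)/2 = 3.72, v̄ = (1.79+0.81)/2 = 1.3 → q = 21.5×3.72×1.3 = 104.0 ft³/s
Q = Σ q = 628.5 ft³/s

628 ft³/s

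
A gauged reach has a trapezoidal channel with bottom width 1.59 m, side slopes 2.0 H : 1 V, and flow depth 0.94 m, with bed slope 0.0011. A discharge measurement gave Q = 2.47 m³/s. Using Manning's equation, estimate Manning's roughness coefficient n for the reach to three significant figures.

A = (b + z·y)·y = (1.59 + 2.0×0.94)×0.94 = 3.262 m²
P = b + 2y√(1+z²) = 1.59 + 2×0.94×√(1+2.0²) = 5.794 m
R = A/P = 3.262/5.794 = 0.5630 m
n = (1/Q)·A·R^(2/3)·S^(1/2) = (1/2.47) × 3.262 × 0.6818 × 0.03317 = 0.02986

0.0299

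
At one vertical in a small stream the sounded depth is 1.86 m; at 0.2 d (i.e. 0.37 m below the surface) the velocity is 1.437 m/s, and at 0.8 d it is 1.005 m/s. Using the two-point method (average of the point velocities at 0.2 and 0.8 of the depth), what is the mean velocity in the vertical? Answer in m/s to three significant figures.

v̄ = (1.437 + 1.005) / 2 = 1.221 m/s

1.22 m/s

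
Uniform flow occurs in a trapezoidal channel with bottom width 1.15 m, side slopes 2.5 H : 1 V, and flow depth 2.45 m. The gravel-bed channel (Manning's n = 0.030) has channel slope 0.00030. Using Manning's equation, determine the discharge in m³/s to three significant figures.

A = (b + z·y)·y = (1.15 + 2.5×2.45)×2.45 = 17.82 m²
P = b + 2y√(1+z²) = 1.15 + 2×2.45×√(1+2.5²) = 14.34 m
R = A/P = 17.82/14.34 = 1.243 m
Q = (1/n)·A·R^(2/3)·S^(1/2) = (1/0.030) × 17.82 × 1.243^(2/3) × 0.00030^(1/2) = 11.89 m³/s

11.9 m³/s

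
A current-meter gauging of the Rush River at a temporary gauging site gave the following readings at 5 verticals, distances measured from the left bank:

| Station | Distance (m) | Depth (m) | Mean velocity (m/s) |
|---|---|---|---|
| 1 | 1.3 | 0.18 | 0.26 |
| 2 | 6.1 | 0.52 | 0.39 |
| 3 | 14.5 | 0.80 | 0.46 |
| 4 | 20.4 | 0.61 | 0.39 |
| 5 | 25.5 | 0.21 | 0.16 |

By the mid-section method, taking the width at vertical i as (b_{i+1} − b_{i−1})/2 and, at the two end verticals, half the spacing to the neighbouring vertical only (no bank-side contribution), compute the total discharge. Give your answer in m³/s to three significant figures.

w_1 = (6.1 − 1.3)/2 = 2.4 m; q_1 = 0.26 × 0.18 × 2.4 = 0.1123 m³/s
w_2 = (14.5 − 1.3)/2 = 6.6 m; q_2 = 0.39 × 0.52 × 6.6 = 1.338 m³/s
w_3 = (20.4 − 6.1)/2 = 7.15 m; q_3 = 0.46 × 0.80 × 7.15 = 2.631 m³/s
w_4 = (25.5 − 14.5)/2 = 5.5 m; q_4 = 0.39 × 0.61 × 5.5 = 1.308 m³/s
w_5 = (25.5 − 20.4)/2 = 2.55 m; q_5 = 0.16 × 0.21 × 2.55 = 0.08568 m³/s
Q = Σ qᵢ = 5.476 m³/s

5.48 m³/s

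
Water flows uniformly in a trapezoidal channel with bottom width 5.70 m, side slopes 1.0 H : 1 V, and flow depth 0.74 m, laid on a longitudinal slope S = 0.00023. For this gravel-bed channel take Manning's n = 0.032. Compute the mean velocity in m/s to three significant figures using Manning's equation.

A = (b + z·y)·y = (5.70 + 1.0×0.74)×0.74 = 4.766 m²
P = b + 2y√(1+z²) = 5.70 + 2×0.74×√(1+1.0²) = 7.793 m
R = A/P = 4.766/7.793 = 0.6115 m
Q = (1/n)·A·R^(2/3)·S^(1/2) = (1/0.032) × 4.766 × 0.6115^(2/3) × 0.00023^(1/2) = 1.627 m³/s
V = Q/A = 1.627/4.766 = 0.3414 m/s

0.341 m/s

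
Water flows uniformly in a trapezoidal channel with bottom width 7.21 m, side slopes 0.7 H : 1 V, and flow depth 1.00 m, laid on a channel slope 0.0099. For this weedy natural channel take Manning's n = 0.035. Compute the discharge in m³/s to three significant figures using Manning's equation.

19.7 m³/s

A = (b + z·y)·y = (7.21 + 0.7×1.00)×1.00 = 7.910 m²
P = b + 2y√(1+z²) = 7.21 + 2×1.00×√(1+0.7²) = 9.651 m
R = A/P = 7.910/9.651 = 0.8196 m
Q = (1/n)·A·R^(2/3)·S^(1/2) = (1/0.035) × 7.910 × 0.8196^(2/3) × 0.0099^(1/2) = 19.69 m³/s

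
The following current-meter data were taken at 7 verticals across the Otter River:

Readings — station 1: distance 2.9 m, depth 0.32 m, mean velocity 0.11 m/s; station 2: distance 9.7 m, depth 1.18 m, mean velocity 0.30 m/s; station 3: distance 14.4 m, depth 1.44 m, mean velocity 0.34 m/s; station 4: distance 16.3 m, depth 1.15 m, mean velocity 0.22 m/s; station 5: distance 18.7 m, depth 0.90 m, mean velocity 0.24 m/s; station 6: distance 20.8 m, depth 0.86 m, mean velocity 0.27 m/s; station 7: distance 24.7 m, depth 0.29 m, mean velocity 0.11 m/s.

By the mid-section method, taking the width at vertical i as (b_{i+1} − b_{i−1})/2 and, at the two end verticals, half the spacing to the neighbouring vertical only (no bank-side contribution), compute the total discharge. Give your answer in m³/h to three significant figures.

w_1 = (9.7 − 2.9)/2 = 3.4 m; q_1 = 0.11 × 0.32 × 3.4 = 0.1197 m³/s
w_2 = (14.4 − 2.9)/2 = 5.75 m; q_2 = 0.30 × 1.18 × 5.75 = 2.036 m³/s
w_3 = (16.3 − 9.7)/2 = 3.3 m; q_3 = 0.34 × 1.44 × 3.3 = 1.616 m³/s
w_4 = (18.7 − 14.4)/2 = 2.15 m; q_4 = 0.22 × 1.15 × 2.15 = 0.5440 m³/s
w_5 = (20.8 − 16.3)/2 = 2.25 m; q_5 = 0.24 × 0.90 × 2.25 = 0.4860 m³/s
w_6 = (24.7 − 18.7)/2 = 3 m; q_6 = 0.27 × 0.86 × 3 = 0.6966 m³/s
w_7 = (24.7 − 20.8)/2 = 1.95 m; q_7 = 0.11 × 0.29 × 1.95 = 0.06221 m³/s
Q = Σ qᵢ = 5.560 m³/s
= 5.560 × 3600 = 20010 m³/h

20000 m³/h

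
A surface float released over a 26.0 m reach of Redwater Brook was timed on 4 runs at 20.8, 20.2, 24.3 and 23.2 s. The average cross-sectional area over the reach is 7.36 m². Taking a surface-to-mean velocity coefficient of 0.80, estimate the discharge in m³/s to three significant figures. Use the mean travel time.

t̄ = (20.8 + 20.2 + 24.3 + 23.2) / 4 = 22.125 s
v_surface = L / t̄ = 26.0 / 22.125 = 1.175 m/s
v_mean = 0.80 × 1.175 = 0.9401 m/s
Q = A × v_mean = 7.36 × 0.9401 = 6.919 m³/s

6.92 m³/s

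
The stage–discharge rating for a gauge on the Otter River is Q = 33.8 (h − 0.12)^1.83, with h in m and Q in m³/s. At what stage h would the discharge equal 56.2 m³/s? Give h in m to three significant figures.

h − h₀ = (Q/C)^(1/b) = (56.2/33.8)^(1/1.83) = 1.320 m
h = 0.12 + 1.320 = 1.440 m

1.44 m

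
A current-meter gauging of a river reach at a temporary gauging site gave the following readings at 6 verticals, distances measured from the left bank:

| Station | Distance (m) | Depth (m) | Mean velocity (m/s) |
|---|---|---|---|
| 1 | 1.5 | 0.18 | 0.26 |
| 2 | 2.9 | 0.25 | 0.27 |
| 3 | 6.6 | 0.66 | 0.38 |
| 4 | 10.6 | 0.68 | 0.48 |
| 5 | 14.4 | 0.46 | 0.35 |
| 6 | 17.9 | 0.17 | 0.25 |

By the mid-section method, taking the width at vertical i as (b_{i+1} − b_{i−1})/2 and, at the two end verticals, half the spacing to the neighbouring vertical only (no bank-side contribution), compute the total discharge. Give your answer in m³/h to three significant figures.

w_1 = (2.9 − 1.5)/2 = 0.7 m; q_1 = 0.26 × 0.18 × 0.7 = 0.03276 m³/s
w_2 = (6.6 − 1.5)/2 = 2.55 m; q_2 = 0.27 × 0.25 × 2.55 = 0.1721 m³/s
w_3 = (10.6 − 2.9)/2 = 3.85 m; q_3 = 0.38 × 0.66 × 3.85 = 0.9656 m³/s
w_4 = (14.4 − 6.6)/2 = 3.9 m; q_4 = 0.48 × 0.68 × 3.9 = 1.273 m³/s
w_5 = (17.9 − 10.6)/2 = 3.65 m; q_5 = 0.35 × 0.46 × 3.65 = 0.5877 m³/s
w_6 = (17.9 − 14.4)/2 = 1.75 m; q_6 = 0.25 × 0.17 × 1.75 = 0.07438 m³/s
Q = Σ qᵢ = 3.105 m³/s
= 3.105 × 3600 = 11180 m³/h

11200 m³/h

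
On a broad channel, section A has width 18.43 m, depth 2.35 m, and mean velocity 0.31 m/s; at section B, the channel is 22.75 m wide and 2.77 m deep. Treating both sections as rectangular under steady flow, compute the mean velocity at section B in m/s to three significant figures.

0.213 m/s

Q = A₁V₁ = (18.43×2.35) × 0.31 = 13.43 m³/s
A₂ = 22.75 × 2.77 = 63.02 m²
V₂ = Q/A₂ = 13.43/63.02 = 0.2131 m/s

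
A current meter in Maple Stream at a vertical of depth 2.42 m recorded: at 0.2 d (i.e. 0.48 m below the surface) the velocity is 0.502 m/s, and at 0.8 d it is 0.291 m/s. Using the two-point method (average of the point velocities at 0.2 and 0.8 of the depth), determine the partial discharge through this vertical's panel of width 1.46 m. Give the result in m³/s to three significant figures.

v̄ = (0.502 + 0.291) / 2 = 0.3965 m/s
q = v̄ × d × w = 0.3965 × 2.42 × 1.46 = 1.401 m³/s

1.40 m³/s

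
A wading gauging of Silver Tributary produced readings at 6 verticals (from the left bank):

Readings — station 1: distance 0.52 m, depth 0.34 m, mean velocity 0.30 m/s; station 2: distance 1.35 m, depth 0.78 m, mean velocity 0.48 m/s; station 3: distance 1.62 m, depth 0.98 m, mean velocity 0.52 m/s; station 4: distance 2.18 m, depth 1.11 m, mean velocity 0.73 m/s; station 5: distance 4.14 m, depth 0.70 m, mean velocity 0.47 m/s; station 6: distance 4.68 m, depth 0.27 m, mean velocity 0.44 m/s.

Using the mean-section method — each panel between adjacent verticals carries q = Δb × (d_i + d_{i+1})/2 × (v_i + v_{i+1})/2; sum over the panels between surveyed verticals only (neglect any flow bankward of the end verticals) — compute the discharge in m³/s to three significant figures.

1.85 m³/s

Panel 1-2: Δb = 0.83 m, d̄ = (0.34+0.78)/2 = 0.56, v̄ = (0.30+0.48)/2 = 0.39 → q = 0.83×0.56×0.39 = 0.1813 m³/s
Panel 2-3: Δb = 0.27 m, d̄ = (0.78+0.98)/2 = 0.88, v̄ = (0.48+0.52)/2 = 0.5 → q = 0.27×0.88×0.5 = 0.1188 m³/s
Panel 3-4: Δb = 0.56 m, d̄ = (0.98+1.11)/2 = 1.045, v̄ = (0.52+0.73)/2 = 0.625 → q = 0.56×1.045×0.625 = 0.3658 m³/s
Panel 4-5: Δb = 1.96 m, d̄ = (1.11+0.70)/2 = 0.905, v̄ = (0.73+0.47)/2 = 0.6 → q = 1.96×0.905×0.6 = 1.064 m³/s
Panel 5-6: Δb = 0.54 m, d̄ = (0.70+0.27)/2 = 0.485, v̄ = (0.47+0.44)/2 = 0.455 → q = 0.54×0.485×0.455 = 0.1192 m³/s
Q = Σ q = 1.849 m³/s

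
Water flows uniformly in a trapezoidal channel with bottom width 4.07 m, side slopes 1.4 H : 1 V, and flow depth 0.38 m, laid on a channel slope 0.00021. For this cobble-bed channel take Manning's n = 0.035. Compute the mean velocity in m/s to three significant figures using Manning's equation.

0.196 m/s

A = (b + z·y)·y = (4.07 + 1.4×0.38)×0.38 = 1.749 m²
P = b + 2y√(1+z²) = 4.07 + 2×0.38×√(1+1.4²) = 5.378 m
R = A/P = 1.749/5.378 = 0.3252 m
Q = (1/n)·A·R^(2/3)·S^(1/2) = (1/0.035) × 1.749 × 0.3252^(2/3) × 0.00021^(1/2) = 0.3424 m³/s
V = Q/A = 0.3424/1.749 = 0.1958 m/s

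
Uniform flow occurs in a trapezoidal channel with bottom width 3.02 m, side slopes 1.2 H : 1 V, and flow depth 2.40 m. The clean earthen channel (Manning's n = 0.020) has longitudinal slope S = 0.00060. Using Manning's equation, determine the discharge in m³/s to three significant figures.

A = (b + z·y)·y = (3.02 + 1.2×2.40)×2.40 = 14.16 m²
P = b + 2y√(1+z²) = 3.02 + 2×2.40×√(1+1.2²) = 10.52 m
R = A/P = 14.16/10.52 = 1.346 m
Q = (1/n)·A·R^(2/3)·S^(1/2) = (1/0.020) × 14.16 × 1.346^(2/3) × 0.00060^(1/2) = 21.14 m³/s

21.1 m³/s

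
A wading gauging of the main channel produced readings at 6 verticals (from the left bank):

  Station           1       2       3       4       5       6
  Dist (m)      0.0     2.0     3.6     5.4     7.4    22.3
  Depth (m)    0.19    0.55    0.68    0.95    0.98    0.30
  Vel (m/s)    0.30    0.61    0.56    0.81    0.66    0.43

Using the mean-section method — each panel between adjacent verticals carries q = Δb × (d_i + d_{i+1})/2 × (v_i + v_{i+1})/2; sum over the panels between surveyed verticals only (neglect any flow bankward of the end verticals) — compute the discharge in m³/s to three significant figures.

8.53 m³/s

Panel 1-2: Δb = 2 m, d̄ = (0.19+0.55)/2 = 0.37, v̄ = (0.30+0.61)/2 = 0.455 → q = 2×0.37×0.455 = 0.3367 m³/s
Panel 2-3: Δb = 1.6 m, d̄ = (0.55+0.68)/2 = 0.615, v̄ = (0.61+0.56)/2 = 0.585 → q = 1.6×0.615×0.585 = 0.5756 m³/s
Panel 3-4: Δb = 1.8 m, d̄ = (0.68+0.95)/2 = 0.815, v̄ = (0.56+0.81)/2 = 0.685 → q = 1.8×0.815×0.685 = 1.005 m³/s
Panel 4-5: Δb = 2 m, d̄ = (0.95+0.98)/2 = 0.965, v̄ = (0.81+0.66)/2 = 0.735 → q = 2×0.965×0.735 = 1.419 m³/s
Panel 5-6: Δb = 14.9 m, d̄ = (0.98+0.30)/2 = 0.64, v̄ = (0.66+0.43)/2 = 0.545 → q = 14.9×0.64×0.545 = 5.197 m³/s
Q = Σ q = 8.533 m³/s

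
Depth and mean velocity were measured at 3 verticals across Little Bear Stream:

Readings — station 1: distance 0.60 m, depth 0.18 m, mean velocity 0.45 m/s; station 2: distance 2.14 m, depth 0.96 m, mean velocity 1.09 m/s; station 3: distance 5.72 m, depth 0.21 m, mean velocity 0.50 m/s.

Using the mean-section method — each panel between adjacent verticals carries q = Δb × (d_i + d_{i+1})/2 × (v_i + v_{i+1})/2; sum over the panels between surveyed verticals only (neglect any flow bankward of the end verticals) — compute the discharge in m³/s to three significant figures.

2.34 m³/s

Panel 1-2: Δb = 1.54 m, d̄ = (0.18+0.96)/2 = 0.57, v̄ = (0.45+1.09)/2 = 0.77 → q = 1.54×0.57×0.77 = 0.6759 m³/s
Panel 2-3: Δb = 3.58 m, d̄ = (0.96+0.21)/2 = 0.585, v̄ = (1.09+0.50)/2 = 0.795 → q = 3.58×0.585×0.795 = 1.665 m³/s
Q = Σ q = 2.341 m³/s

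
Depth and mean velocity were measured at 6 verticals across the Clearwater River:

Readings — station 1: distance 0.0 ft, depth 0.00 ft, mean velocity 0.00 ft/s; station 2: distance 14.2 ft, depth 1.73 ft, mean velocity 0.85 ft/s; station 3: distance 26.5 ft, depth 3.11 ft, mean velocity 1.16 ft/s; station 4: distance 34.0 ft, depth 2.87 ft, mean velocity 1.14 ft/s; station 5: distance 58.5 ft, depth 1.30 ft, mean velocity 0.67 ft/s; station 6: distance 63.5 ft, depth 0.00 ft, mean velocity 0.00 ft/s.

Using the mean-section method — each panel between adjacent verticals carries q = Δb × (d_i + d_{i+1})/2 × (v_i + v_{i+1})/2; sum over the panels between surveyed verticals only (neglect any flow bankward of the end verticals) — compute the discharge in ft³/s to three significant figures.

108 ft³/s

Panel 1-2: Δb = 14.2 ft, d̄ = (0.00+1.73)/2 = 0.865, v̄ = (0.00+0.85)/2 = 0.425 → q = 14.2×0.865×0.425 = 5.220 ft³/s
Panel 2-3: Δb = 12.3 ft, d̄ = (1.73+3.11)/2 = 2.42, v̄ = (0.85+1.16)/2 = 1.005 → q = 12.3×2.42×1.005 = 29.91 ft³/s
Panel 3-4: Δb = 7.5 ft, d̄ = (3.11+2.87)/2 = 2.99, v̄ = (1.16+1.14)/2 = 1.15 → q = 7.5×2.99×1.15 = 25.79 ft³/s
Panel 4-5: Δb = 24.5 ft, d̄ = (2.87+1.30)/2 = 2.085, v̄ = (1.14+0.67)/2 = 0.905 → q = 24.5×2.085×0.905 = 46.23 ft³/s
Panel 5-6: Δb = 5 ft, d̄ = (1.30+0.00)/2 = 0.65, v̄ = (0.67+0.00)/2 = 0.335 → q = 5×0.65×0.335 = 1.089 ft³/s
Q = Σ q = 108.2 ft³/s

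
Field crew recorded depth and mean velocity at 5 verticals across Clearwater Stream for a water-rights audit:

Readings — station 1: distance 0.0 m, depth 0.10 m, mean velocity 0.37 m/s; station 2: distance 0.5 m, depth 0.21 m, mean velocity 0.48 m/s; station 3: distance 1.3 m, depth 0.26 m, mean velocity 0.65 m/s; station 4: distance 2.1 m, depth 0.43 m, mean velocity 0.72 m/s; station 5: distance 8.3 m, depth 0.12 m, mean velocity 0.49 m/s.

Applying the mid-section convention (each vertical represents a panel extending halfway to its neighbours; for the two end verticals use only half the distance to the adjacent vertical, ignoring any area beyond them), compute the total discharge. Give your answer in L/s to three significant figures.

1480 L/s

w_1 = (0.5 − 0.0)/2 = 0.25 m; q_1 = 0.37 × 0.10 × 0.25 = 0.009250 m³/s
w_2 = (1.3 − 0.0)/2 = 0.65 m; q_2 = 0.48 × 0.21 × 0.65 = 0.06552 m³/s
w_3 = (2.1 − 0.5)/2 = 0.8 m; q_3 = 0.65 × 0.26 × 0.8 = 0.1352 m³/s
w_4 = (8.3 − 1.3)/2 = 3.5 m; q_4 = 0.72 × 0.43 × 3.5 = 1.084 m³/s
w_5 = (8.3 − 2.1)/2 = 3.1 m; q_5 = 0.49 × 0.12 × 3.1 = 0.1823 m³/s
Q = Σ qᵢ = 1.476 m³/s
= 1.476 × 1000 = 1476 L/s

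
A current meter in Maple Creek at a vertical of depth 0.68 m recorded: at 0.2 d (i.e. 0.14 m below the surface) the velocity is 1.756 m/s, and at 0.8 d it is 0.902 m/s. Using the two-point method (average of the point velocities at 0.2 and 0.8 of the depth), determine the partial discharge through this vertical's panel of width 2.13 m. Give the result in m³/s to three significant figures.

1.92 m³/s

v̄ = (1.756 + 0.902) / 2 = 1.329 m/s
q = v̄ × d × w = 1.329 × 0.68 × 2.13 = 1.925 m³/s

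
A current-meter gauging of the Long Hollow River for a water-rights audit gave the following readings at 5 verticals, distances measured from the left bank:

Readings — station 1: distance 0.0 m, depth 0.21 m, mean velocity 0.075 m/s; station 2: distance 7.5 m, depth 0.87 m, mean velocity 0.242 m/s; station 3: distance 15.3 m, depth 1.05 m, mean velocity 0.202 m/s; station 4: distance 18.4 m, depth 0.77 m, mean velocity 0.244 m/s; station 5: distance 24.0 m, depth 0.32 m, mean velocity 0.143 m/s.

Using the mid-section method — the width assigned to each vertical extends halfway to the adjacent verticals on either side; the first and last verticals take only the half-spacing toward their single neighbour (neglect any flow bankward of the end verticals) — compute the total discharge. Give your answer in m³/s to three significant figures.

w_1 = (7.5 − 0.0)/2 = 3.75 m; q_1 = 0.075 × 0.21 × 3.75 = 0.05906 m³/s
w_2 = (15.3 − 0.0)/2 = 7.65 m; q_2 = 0.242 × 0.87 × 7.65 = 1.611 m³/s
w_3 = (18.4 − 7.5)/2 = 5.45 m; q_3 = 0.202 × 1.05 × 5.45 = 1.156 m³/s
w_4 = (24.0 − 15.3)/2 = 4.35 m; q_4 = 0.244 × 0.77 × 4.35 = 0.8173 m³/s
w_5 = (24.0 − 18.4)/2 = 2.8 m; q_5 = 0.143 × 0.32 × 2.8 = 0.1281 m³/s
Q = Σ qᵢ = 3.771 m³/s

3.77 m³/s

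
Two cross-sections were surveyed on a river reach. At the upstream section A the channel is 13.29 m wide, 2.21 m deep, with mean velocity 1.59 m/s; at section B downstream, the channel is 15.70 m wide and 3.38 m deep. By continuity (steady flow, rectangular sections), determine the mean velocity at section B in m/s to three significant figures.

Q = A₁V₁ = (13.29×2.21) × 1.59 = 46.70 m³/s
A₂ = 15.70 × 3.38 = 53.07 m²
V₂ = Q/A₂ = 46.70/53.07 = 0.8800 m/s

0.880 m/s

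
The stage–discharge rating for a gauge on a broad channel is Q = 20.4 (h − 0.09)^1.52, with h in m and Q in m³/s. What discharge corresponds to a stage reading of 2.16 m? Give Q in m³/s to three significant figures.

61.6 m³/s

Q = 20.4 × (2.16 − 0.09)^1.52 = 20.4 × 2.07^1.52 = 61.65 m³/s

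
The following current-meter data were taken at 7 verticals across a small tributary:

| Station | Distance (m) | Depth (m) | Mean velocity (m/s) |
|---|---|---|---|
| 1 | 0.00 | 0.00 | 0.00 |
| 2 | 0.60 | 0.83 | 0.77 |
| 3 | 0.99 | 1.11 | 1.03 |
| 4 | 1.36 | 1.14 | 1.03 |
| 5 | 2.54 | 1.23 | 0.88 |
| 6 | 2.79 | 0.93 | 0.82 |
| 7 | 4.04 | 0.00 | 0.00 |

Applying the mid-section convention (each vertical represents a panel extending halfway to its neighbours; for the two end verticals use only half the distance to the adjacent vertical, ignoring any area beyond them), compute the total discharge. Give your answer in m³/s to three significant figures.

3.01 m³/s

w_2 = (0.99 − 0.00)/2 = 0.495 m; q_2 = 0.77 × 0.83 × 0.495 = 0.3164 m³/s
w_3 = (1.36 − 0.60)/2 = 0.38 m; q_3 = 1.03 × 1.11 × 0.38 = 0.4345 m³/s
w_4 = (2.54 − 0.99)/2 = 0.775 m; q_4 = 1.03 × 1.14 × 0.775 = 0.9100 m³/s
w_5 = (2.79 − 1.36)/2 = 0.715 m; q_5 = 0.88 × 1.23 × 0.715 = 0.7739 m³/s
w_6 = (4.04 − 2.54)/2 = 0.75 m; q_6 = 0.82 × 0.93 × 0.75 = 0.5720 m³/s
Stations 1, 7 contribute zero (depth or velocity is 0).
Q = Σ qᵢ = 3.007 m³/s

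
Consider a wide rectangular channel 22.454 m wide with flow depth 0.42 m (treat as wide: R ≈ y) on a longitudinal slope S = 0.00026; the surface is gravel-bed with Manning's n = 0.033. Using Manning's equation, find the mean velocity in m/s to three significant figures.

A = b·y = 22.454 × 0.42 = 9.431 m²
Wide channel: R ≈ y = 0.42 m
Q = (1/n)·A·R^(2/3)·S^(1/2) = (1/0.033) × 9.431 × 0.4200^(2/3) × 0.00026^(1/2) = 2.584 m³/s
V = Q/A = 2.584/9.431 = 0.2740 m/s

0.274 m/s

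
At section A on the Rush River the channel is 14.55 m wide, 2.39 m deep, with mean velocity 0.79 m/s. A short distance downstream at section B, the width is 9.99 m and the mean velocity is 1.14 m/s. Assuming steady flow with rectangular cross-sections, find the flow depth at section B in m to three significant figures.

Q = A₁V₁ = (14.55×2.39) × 0.79 = 27.47 m³/s
d₂ = Q/(b₂ V₂) = 27.47/(9.99×1.14) = 2.412 m

2.41 m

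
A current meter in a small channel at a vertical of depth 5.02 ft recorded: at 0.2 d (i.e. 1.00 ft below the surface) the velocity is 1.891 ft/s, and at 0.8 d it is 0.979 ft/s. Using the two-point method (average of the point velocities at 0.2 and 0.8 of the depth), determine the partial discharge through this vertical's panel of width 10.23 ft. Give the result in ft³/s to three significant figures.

73.7 ft³/s

v̄ = (1.891 + 0.979) / 2 = 1.435 ft/s
q = v̄ × d × w = 1.435 × 5.02 × 10.23 = 73.69 ft³/s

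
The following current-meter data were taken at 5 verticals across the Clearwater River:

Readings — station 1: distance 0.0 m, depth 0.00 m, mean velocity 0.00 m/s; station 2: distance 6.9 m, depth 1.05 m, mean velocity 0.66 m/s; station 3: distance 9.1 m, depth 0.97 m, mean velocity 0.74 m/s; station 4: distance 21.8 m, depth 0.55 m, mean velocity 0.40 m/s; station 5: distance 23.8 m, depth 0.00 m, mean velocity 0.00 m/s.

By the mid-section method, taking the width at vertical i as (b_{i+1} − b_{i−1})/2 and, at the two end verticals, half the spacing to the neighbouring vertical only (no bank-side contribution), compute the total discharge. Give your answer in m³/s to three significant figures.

w_2 = (9.1 − 0.0)/2 = 4.55 m; q_2 = 0.66 × 1.05 × 4.55 = 3.153 m³/s
w_3 = (21.8 − 6.9)/2 = 7.45 m; q_3 = 0.74 × 0.97 × 7.45 = 5.348 m³/s
w_4 = (23.8 − 9.1)/2 = 7.35 m; q_4 = 0.40 × 0.55 × 7.35 = 1.617 m³/s
Stations 1, 5 contribute zero (depth or velocity is 0).
Q = Σ qᵢ = 10.12 m³/s

10.1 m³/s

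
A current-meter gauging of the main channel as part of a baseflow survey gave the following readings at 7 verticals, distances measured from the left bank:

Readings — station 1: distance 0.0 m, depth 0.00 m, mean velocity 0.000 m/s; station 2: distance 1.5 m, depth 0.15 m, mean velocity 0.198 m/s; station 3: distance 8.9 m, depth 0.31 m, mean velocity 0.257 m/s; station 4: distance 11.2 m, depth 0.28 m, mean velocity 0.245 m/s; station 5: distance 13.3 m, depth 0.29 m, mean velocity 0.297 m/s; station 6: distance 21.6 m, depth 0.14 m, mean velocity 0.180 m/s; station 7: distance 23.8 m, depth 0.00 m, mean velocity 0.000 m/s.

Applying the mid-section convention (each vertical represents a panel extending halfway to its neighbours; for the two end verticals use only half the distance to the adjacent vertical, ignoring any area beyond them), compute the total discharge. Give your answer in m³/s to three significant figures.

w_2 = (8.9 − 0.0)/2 = 4.45 m; q_2 = 0.198 × 0.15 × 4.45 = 0.1322 m³/s
w_3 = (11.2 − 1.5)/2 = 4.85 m; q_3 = 0.257 × 0.31 × 4.85 = 0.3864 m³/s
w_4 = (13.3 − 8.9)/2 = 2.2 m; q_4 = 0.245 × 0.28 × 2.2 = 0.1509 m³/s
w_5 = (21.6 − 11.2)/2 = 5.2 m; q_5 = 0.297 × 0.29 × 5.2 = 0.4479 m³/s
w_6 = (23.8 − 13.3)/2 = 5.25 m; q_6 = 0.180 × 0.14 × 5.25 = 0.1323 m³/s
Stations 1, 7 contribute zero (depth or velocity is 0).
Q = Σ qᵢ = 1.250 m³/s

1.25 m³/s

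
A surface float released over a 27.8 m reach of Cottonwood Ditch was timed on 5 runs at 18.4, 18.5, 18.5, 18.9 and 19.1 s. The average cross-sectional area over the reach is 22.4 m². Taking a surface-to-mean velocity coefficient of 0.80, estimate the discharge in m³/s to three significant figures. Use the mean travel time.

26.7 m³/s

t̄ = (18.4 + 18.5 + 18.5 + 18.9 + 19.1) / 5 = 18.68 s
v_surface = L / t̄ = 27.8 / 18.68 = 1.488 m/s
v_mean = 0.80 × 1.488 = 1.191 m/s
Q = A × v_mean = 22.4 × 1.191 = 26.67 m³/s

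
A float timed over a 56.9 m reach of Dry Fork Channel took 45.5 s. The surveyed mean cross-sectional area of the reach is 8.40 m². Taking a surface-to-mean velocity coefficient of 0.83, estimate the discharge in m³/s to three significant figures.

v_surface = L / t̄ = 56.9 / 45.5 = 1.251 m/s
v_mean = 0.83 × 1.251 = 1.038 m/s
Q = A × v_mean = 8.40 × 1.038 = 8.719 m³/s

8.72 m³/s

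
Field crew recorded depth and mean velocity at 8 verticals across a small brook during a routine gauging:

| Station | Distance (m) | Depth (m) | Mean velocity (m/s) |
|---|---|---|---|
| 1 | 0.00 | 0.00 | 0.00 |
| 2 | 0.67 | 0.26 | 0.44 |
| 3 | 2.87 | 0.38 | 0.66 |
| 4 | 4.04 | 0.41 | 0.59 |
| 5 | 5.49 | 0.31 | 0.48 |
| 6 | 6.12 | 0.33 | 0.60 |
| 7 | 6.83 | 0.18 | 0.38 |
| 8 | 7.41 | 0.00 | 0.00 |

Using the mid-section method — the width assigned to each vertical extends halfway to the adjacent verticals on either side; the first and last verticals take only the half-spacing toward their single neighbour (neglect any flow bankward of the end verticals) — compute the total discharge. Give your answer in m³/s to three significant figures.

w_2 = (2.87 − 0.00)/2 = 1.435 m; q_2 = 0.44 × 0.26 × 1.435 = 0.1642 m³/s
w_3 = (4.04 − 0.67)/2 = 1.685 m; q_3 = 0.66 × 0.38 × 1.685 = 0.4226 m³/s
w_4 = (5.49 − 2.87)/2 = 1.31 m; q_4 = 0.59 × 0.41 × 1.31 = 0.3169 m³/s
w_5 = (6.12 − 4.04)/2 = 1.04 m; q_5 = 0.48 × 0.31 × 1.04 = 0.1548 m³/s
w_6 = (6.83 − 5.49)/2 = 0.67 m; q_6 = 0.60 × 0.33 × 0.67 = 0.1327 m³/s
w_7 = (7.41 − 6.12)/2 = 0.645 m; q_7 = 0.38 × 0.18 × 0.645 = 0.04412 m³/s
Stations 1, 8 contribute zero (depth or velocity is 0).
Q = Σ qᵢ = 1.235 m³/s

1.24 m³/s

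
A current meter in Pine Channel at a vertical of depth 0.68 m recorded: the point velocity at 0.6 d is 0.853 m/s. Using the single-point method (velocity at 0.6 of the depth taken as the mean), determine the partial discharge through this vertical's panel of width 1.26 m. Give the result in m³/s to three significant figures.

0.731 m³/s

v̄ = v₀.₆ = 0.853 m/s
q = v̄ × d × w = 0.8530 × 0.68 × 1.26 = 0.7309 m³/s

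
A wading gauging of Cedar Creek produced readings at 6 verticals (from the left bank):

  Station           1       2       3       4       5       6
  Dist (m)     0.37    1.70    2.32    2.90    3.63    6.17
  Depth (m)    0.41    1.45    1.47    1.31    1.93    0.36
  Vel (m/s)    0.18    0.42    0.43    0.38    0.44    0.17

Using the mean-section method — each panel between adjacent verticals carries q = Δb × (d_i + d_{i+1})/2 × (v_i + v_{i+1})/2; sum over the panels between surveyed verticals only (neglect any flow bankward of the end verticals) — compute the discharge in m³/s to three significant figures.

2.45 m³/s

Panel 1-2: Δb = 1.33 m, d̄ = (0.41+1.45)/2 = 0.93, v̄ = (0.18+0.42)/2 = 0.3 → q = 1.33×0.93×0.3 = 0.3711 m³/s
Panel 2-3: Δb = 0.62 m, d̄ = (1.45+1.47)/2 = 1.46, v̄ = (0.42+0.43)/2 = 0.425 → q = 0.62×1.46×0.425 = 0.3847 m³/s
Panel 3-4: Δb = 0.58 m, d̄ = (1.47+1.31)/2 = 1.39, v̄ = (0.43+0.38)/2 = 0.405 → q = 0.58×1.39×0.405 = 0.3265 m³/s
Panel 4-5: Δb = 0.73 m, d̄ = (1.31+1.93)/2 = 1.62, v̄ = (0.38+0.44)/2 = 0.41 → q = 0.73×1.62×0.41 = 0.4849 m³/s
Panel 5-6: Δb = 2.54 m, d̄ = (1.93+0.36)/2 = 1.145, v̄ = (0.44+0.17)/2 = 0.305 → q = 2.54×1.145×0.305 = 0.8870 m³/s
Q = Σ q = 2.454 m³/s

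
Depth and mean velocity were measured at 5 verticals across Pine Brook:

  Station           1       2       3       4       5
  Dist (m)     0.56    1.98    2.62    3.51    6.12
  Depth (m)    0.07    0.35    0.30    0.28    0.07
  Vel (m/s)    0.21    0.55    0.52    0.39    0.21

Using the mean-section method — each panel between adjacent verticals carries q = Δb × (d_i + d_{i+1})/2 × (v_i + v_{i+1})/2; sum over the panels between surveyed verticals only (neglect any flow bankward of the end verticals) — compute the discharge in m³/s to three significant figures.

0.479 m³/s

Panel 1-2: Δb = 1.42 m, d̄ = (0.07+0.35)/2 = 0.21, v̄ = (0.21+0.55)/2 = 0.38 → q = 1.42×0.21×0.38 = 0.1133 m³/s
Panel 2-3: Δb = 0.64 m, d̄ = (0.35+0.30)/2 = 0.325, v̄ = (0.55+0.52)/2 = 0.535 → q = 0.64×0.325×0.535 = 0.1113 m³/s
Panel 3-4: Δb = 0.89 m, d̄ = (0.30+0.28)/2 = 0.29, v̄ = (0.52+0.39)/2 = 0.455 → q = 0.89×0.29×0.455 = 0.1174 m³/s
Panel 4-5: Δb = 2.61 m, d̄ = (0.28+0.07)/2 = 0.175, v̄ = (0.39+0.21)/2 = 0.3 → q = 2.61×0.175×0.3 = 0.1370 m³/s
Q = Σ q = 0.4791 m³/s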